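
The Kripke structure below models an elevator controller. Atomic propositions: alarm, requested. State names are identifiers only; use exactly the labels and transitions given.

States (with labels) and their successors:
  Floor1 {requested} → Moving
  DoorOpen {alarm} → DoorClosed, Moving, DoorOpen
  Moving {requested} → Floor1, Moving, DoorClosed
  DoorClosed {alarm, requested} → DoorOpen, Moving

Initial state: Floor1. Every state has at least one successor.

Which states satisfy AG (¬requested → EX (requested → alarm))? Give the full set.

{Floor1, DoorOpen, Moving, DoorClosed}

States satisfying ¬requested → EX (requested → alarm): {Floor1, DoorOpen, Moving, DoorClosed}.
States satisfying AG (¬requested → EX (requested → alarm)): {Floor1, DoorOpen, Moving, DoorClosed}.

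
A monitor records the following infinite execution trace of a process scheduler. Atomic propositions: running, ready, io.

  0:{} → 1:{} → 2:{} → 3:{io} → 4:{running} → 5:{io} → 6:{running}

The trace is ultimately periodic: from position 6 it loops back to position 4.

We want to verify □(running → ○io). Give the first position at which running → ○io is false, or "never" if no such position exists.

6

Check running → ○io at each position in order: 0 ✓, 1 ✓, 2 ✓, 3 ✓, 4 ✓, 5 ✓.
At position 6 the labels are {running} and the next position 4 has {running}, so running → ○io is false there. This is the first violation.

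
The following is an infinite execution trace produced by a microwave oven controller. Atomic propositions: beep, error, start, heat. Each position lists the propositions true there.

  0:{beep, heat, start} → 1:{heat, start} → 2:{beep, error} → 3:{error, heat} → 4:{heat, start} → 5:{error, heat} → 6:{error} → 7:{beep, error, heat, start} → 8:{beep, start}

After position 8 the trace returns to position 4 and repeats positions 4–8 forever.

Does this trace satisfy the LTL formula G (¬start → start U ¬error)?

No

¬start → start U ¬error must hold at every position from 0 onward. It fails at position 2, so G (¬start → start U ¬error) is false.
Positions where ¬start holds: 2, 3, 5, 6.
Check start U ¬error at each: 2→fails, 3→fails, 5→fails, 6→fails.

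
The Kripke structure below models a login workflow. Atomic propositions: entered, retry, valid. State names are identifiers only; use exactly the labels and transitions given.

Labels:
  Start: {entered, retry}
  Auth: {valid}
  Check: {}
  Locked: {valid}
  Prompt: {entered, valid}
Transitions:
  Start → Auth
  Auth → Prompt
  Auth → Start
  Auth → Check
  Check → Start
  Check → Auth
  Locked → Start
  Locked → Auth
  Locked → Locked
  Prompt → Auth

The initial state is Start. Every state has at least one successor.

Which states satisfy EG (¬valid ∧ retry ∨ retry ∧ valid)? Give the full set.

States satisfying ¬valid ∧ retry ∨ retry ∧ valid: {Start}.
States satisfying EG (¬valid ∧ retry ∨ retry ∧ valid): ∅.

none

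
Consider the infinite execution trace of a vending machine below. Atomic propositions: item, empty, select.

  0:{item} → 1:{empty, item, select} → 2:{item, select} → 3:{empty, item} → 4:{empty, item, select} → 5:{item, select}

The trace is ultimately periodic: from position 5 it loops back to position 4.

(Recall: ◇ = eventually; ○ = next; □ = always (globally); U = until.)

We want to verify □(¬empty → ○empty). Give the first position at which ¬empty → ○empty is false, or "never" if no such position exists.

¬empty → ○empty holds at every position 0..5, and those are all the positions the trace ever visits, so the invariant □(¬empty → ○empty) is never violated.

never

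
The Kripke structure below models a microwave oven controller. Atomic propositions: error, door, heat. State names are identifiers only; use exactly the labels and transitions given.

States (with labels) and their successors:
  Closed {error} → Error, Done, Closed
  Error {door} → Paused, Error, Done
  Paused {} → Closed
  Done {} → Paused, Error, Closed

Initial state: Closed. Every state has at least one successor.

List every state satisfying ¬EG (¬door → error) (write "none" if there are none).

{Paused, Done}

States satisfying ¬door → error: {Closed, Error}.
States satisfying EG (¬door → error): {Closed, Error}.
States satisfying ¬EG (¬door → error): {Paused, Done}.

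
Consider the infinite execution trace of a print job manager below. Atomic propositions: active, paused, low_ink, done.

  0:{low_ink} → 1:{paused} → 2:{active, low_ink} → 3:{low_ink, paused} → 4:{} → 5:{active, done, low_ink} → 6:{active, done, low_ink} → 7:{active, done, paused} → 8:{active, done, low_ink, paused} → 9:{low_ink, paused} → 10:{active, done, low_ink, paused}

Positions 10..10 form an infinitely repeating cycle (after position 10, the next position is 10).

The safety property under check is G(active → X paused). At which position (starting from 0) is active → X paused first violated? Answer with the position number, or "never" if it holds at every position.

5

Check active → X paused at each position in order: 0 ✓, 1 ✓, 2 ✓, 3 ✓, 4 ✓.
At position 5 the labels are {active, done, low_ink} and the next position 6 has {active, done, low_ink}, so active → X paused is false there. This is the first violation.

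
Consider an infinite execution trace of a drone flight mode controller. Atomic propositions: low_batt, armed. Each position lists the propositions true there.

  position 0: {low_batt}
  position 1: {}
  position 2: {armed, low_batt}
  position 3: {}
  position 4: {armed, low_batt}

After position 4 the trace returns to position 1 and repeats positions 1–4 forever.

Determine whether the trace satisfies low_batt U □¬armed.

Does not hold

Walking from position 0: at position 1, □¬armed has not yet held and low_batt fails, so low_batt U □¬armed is false.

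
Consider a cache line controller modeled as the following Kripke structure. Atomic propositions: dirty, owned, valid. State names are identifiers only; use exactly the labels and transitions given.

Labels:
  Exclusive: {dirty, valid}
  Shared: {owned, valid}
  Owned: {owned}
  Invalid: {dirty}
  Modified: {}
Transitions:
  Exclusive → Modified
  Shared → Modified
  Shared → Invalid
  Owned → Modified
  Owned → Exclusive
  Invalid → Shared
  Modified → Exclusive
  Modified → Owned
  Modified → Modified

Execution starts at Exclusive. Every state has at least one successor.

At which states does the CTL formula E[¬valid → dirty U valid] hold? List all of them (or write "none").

States satisfying ¬valid → dirty: {Exclusive, Shared, Invalid}.
States satisfying valid: {Exclusive, Shared}.
States satisfying E[¬valid → dirty U valid]: {Exclusive, Shared, Invalid}.

{Exclusive, Shared, Invalid}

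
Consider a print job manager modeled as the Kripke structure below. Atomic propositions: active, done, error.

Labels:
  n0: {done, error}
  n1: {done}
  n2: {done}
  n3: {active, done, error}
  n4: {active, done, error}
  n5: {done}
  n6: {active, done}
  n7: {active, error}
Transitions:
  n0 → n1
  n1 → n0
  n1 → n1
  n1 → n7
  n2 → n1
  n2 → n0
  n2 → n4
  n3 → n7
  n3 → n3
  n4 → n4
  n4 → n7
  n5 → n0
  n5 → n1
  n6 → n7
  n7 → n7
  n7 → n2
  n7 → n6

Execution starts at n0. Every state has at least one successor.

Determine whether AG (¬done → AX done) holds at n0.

States satisfying ¬done → AX done: {n0, n1, n2, n3, n4, n5, n6}.
States satisfying AG (¬done → AX done): ∅.
n7 is reachable from n0 and violates ¬done → AX done, so AG fails at n0.
n0 ∉ Sat(AG (¬done → AX done)).

No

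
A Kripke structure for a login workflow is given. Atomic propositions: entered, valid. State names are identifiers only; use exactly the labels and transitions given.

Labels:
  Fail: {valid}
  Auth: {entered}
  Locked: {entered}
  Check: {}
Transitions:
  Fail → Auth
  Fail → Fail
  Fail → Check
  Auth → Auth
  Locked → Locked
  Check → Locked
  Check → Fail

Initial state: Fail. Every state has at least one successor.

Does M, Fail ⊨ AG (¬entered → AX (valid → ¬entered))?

States satisfying ¬entered → AX (valid → ¬entered): {Fail, Auth, Locked, Check}.
States satisfying AG (¬entered → AX (valid → ¬entered)): {Fail, Auth, Locked, Check}.
Every state reachable from Fail satisfies ¬entered → AX (valid → ¬entered).
Fail ∈ Sat(AG (¬entered → AX (valid → ¬entered))).

Yes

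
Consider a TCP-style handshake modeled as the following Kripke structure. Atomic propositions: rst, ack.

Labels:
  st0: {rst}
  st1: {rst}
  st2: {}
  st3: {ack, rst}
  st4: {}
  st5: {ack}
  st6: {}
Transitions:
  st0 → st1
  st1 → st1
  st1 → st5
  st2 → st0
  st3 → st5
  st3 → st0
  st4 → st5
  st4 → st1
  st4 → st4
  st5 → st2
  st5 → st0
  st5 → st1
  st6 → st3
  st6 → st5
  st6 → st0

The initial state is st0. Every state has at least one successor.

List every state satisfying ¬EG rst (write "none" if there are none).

{st2, st4, st5, st6}

States satisfying rst: {st0, st1, st3}.
States satisfying EG rst: {st0, st1, st3}.
States satisfying ¬EG rst: {st2, st4, st5, st6}.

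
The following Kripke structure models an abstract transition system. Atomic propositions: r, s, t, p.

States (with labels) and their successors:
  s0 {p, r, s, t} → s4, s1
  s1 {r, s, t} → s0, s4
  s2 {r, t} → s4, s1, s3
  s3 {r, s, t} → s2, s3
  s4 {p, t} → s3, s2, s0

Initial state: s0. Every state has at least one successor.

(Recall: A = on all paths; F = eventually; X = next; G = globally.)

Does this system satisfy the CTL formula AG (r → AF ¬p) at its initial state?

Violated

States satisfying r → AF ¬p: {s1, s2, s3, s4}.
States satisfying AG (r → AF ¬p): ∅.
s0 is reachable from s0 and violates r → AF ¬p, so AG fails at s0.
s0 ∉ Sat(AG (r → AF ¬p)).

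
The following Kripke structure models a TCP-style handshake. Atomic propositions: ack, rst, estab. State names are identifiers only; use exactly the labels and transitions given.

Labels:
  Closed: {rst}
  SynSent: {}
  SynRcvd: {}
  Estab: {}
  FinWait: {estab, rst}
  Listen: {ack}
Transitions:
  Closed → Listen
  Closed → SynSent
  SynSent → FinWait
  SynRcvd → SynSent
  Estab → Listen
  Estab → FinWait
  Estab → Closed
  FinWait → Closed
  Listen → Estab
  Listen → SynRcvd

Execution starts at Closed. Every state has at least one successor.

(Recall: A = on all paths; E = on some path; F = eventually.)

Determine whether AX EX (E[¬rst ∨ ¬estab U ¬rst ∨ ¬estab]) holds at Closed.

Violated

States satisfying EX (E[¬rst ∨ ¬estab U ¬rst ∨ ¬estab]): {Closed, SynRcvd, Estab, FinWait, Listen}.
States satisfying AX EX (E[¬rst ∨ ¬estab U ¬rst ∨ ¬estab]): {SynSent, Estab, FinWait, Listen}.
Closed ∉ Sat(AX EX (E[¬rst ∨ ¬estab U ¬rst ∨ ¬estab])).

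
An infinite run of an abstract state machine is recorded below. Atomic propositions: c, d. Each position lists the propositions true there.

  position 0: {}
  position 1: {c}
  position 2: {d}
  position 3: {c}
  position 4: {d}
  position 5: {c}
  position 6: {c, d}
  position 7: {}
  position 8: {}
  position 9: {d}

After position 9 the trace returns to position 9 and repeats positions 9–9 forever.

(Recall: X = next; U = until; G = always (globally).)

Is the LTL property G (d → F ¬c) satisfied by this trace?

d → F ¬c holds at every position 0..9, and those are all positions ever visited, so G (d → F ¬c) holds.
Positions where d holds: 2, 4, 6, 9.
Check F ¬c at each: 2→ok, 4→ok, 6→ok, 9→ok.

Yes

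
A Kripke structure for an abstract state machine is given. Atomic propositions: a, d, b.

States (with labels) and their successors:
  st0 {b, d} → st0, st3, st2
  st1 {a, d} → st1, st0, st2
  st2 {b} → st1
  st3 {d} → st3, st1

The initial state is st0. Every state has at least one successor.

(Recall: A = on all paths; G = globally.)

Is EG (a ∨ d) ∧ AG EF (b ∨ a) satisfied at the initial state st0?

Holds

States satisfying a ∨ d: {st0, st1, st3}.
States satisfying EG (a ∨ d): {st0, st1, st3}.
States satisfying EF (b ∨ a): {st0, st1, st2, st3}.
States satisfying AG EF (b ∨ a): {st0, st1, st2, st3}.
States satisfying EG (a ∨ d) ∧ AG EF (b ∨ a): {st0, st1, st3}.
st0 ∈ Sat(EG (a ∨ d) ∧ AG EF (b ∨ a)).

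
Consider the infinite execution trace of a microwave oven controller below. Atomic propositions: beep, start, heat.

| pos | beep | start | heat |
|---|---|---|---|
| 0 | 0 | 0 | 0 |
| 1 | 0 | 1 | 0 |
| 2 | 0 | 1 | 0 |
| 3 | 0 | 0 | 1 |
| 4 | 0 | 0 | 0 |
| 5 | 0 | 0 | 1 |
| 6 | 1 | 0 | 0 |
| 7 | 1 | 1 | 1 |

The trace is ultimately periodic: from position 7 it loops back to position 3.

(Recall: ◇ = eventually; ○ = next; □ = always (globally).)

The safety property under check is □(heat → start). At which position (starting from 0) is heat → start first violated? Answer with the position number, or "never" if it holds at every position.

Check heat → start at each position in order: 0 ✓, 1 ✓, 2 ✓.
At position 3 the labels are {heat}, so heat → start is false there. This is the first violation.

3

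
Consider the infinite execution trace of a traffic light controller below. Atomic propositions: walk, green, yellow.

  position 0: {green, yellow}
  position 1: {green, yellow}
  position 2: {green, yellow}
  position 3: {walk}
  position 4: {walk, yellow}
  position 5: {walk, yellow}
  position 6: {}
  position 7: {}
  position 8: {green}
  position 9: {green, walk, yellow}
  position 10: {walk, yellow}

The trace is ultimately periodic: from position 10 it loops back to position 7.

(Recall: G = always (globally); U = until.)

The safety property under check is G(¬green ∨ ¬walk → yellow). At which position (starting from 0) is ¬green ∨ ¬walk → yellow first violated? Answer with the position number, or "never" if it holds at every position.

Check ¬green ∨ ¬walk → yellow at each position in order: 0 ✓, 1 ✓, 2 ✓.
At position 3 the labels are {walk}, so ¬green ∨ ¬walk → yellow is false there. This is the first violation.

3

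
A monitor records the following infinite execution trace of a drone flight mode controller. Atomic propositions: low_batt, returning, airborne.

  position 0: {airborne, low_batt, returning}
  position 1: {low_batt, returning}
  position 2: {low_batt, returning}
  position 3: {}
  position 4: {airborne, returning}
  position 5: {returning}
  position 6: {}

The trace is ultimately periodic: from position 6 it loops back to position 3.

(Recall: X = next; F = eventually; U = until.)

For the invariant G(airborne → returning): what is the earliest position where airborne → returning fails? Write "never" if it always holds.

never

airborne → returning holds at every position 0..6, and those are all the positions the trace ever visits, so the invariant G(airborne → returning) is never violated.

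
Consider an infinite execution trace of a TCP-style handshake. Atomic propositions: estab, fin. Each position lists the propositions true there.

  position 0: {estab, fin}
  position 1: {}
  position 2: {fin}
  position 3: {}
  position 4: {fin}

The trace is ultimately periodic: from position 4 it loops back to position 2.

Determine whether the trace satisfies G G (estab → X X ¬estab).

Holds

G (estab → X X ¬estab) holds at every position 0..4, and those are all positions ever visited, so G G (estab → X X ¬estab) holds.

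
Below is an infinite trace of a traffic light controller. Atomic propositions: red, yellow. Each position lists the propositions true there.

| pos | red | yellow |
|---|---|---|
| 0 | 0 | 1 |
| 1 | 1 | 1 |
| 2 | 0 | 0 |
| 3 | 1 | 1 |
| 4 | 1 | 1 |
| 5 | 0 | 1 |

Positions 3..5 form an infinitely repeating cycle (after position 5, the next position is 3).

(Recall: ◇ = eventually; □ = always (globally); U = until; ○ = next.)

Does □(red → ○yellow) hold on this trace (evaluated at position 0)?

red → ○yellow must hold at every position from 0 onward. It fails at position 1, so □(red → ○yellow) is false.
Positions where red holds: 1, 3, 4.
Check ○yellow at each: 1→fails, 3→ok, 4→ok.

Does not hold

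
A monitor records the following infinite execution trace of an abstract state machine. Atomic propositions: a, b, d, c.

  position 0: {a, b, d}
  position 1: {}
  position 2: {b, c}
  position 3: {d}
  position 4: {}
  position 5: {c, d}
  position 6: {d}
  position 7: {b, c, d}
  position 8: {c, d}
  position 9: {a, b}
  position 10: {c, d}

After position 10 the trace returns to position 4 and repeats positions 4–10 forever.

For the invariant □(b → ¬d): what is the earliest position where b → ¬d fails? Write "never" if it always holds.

0

At position 0 the labels are {a, b, d}, so b → ¬d is false there. This is the first violation.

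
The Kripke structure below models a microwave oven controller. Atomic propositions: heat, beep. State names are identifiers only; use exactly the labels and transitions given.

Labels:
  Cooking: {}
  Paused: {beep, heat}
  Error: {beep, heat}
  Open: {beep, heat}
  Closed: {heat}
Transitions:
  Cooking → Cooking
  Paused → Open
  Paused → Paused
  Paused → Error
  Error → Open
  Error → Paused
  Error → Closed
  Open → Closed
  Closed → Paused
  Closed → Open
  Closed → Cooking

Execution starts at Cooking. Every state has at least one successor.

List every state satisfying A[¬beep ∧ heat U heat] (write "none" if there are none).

States satisfying ¬beep ∧ heat: {Closed}.
States satisfying heat: {Paused, Error, Open, Closed}.
States satisfying A[¬beep ∧ heat U heat]: {Paused, Error, Open, Closed}.

{Paused, Error, Open, Closed}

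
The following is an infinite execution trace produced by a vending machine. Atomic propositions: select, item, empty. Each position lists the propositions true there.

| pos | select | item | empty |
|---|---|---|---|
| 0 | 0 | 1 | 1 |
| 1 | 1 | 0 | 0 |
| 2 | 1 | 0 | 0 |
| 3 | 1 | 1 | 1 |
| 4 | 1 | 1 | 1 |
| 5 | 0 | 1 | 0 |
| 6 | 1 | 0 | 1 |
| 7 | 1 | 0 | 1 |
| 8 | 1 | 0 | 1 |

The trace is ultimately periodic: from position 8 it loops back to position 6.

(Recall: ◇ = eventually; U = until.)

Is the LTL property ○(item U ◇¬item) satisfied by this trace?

The position after 0 is 1; item U ◇¬item is true there.

Yes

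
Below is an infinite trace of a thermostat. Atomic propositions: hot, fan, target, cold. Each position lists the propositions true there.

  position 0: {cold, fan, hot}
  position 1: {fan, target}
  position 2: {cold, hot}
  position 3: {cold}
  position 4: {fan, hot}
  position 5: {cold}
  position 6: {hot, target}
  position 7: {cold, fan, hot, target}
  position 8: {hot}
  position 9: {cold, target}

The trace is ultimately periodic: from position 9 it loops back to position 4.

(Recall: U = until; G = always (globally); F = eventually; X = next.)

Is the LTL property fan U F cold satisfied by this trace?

Walking from position 0: F cold first holds at position 0, and fan holds at every earlier position along the way, so fan U F cold holds.

Yes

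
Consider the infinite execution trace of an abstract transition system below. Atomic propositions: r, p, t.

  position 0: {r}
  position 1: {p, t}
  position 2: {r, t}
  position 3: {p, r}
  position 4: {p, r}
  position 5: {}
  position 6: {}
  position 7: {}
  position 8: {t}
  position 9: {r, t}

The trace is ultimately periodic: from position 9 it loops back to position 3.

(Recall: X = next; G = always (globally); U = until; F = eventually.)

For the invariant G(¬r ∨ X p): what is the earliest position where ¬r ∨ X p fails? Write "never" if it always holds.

4

Check ¬r ∨ X p at each position in order: 0 ✓, 1 ✓, 2 ✓, 3 ✓.
At position 4 the labels are {p, r} and the next position 5 has {}, so ¬r ∨ X p is false there. This is the first violation.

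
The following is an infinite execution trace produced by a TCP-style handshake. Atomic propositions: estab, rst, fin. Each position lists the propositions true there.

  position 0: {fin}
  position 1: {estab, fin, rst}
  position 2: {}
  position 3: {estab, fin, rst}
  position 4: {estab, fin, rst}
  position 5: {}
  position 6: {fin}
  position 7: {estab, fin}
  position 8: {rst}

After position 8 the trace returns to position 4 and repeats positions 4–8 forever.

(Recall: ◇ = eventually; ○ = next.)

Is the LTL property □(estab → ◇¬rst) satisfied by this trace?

Satisfied

estab → ◇¬rst holds at every position 0..8, and those are all positions ever visited, so □(estab → ◇¬rst) holds.
Positions where estab holds: 1, 3, 4, 7.
Check ◇¬rst at each: 1→ok, 3→ok, 4→ok, 7→ok.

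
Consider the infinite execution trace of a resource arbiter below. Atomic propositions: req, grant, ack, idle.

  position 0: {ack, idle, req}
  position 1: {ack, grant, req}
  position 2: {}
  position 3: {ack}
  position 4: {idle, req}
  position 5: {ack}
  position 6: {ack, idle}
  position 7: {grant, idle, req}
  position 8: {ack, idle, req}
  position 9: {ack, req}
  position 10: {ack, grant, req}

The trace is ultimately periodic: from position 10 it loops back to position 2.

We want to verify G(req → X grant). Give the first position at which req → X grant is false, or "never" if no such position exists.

Check req → X grant at each position in order: 0 ✓.
At position 1 the labels are {ack, grant, req} and the next position 2 has {}, so req → X grant is false there. This is the first violation.

1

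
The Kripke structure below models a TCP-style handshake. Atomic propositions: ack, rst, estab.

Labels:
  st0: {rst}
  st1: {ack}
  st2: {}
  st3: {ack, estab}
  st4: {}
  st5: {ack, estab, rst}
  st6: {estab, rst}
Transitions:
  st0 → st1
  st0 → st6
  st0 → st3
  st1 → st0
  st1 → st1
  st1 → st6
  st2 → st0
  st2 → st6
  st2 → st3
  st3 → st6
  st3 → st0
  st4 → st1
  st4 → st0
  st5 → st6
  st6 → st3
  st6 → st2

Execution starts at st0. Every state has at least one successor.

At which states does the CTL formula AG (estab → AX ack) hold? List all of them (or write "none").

none

States satisfying estab → AX ack: {st0, st1, st2, st4}.
States satisfying AG (estab → AX ack): ∅.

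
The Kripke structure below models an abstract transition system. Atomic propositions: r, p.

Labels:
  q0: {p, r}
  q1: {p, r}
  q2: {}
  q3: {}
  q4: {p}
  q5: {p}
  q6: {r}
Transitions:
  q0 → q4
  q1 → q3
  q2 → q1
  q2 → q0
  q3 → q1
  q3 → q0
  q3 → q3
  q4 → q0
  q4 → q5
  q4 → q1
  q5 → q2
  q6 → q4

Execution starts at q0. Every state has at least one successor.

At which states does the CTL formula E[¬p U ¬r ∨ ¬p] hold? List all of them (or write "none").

States satisfying ¬p: {q2, q3, q6}.
States satisfying ¬r ∨ ¬p: {q2, q3, q4, q5, q6}.
States satisfying E[¬p U ¬r ∨ ¬p]: {q2, q3, q4, q5, q6}.

{q2, q3, q4, q5, q6}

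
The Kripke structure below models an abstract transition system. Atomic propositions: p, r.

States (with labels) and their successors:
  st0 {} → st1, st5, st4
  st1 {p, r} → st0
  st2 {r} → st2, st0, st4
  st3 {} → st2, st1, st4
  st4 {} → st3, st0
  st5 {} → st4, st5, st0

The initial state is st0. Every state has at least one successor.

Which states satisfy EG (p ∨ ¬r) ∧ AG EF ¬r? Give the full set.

{st0, st1, st3, st4, st5}

States satisfying p ∨ ¬r: {st0, st1, st3, st4, st5}.
States satisfying EG (p ∨ ¬r): {st0, st1, st3, st4, st5}.
States satisfying EF ¬r: {st0, st1, st2, st3, st4, st5}.
States satisfying AG EF ¬r: {st0, st1, st2, st3, st4, st5}.
States satisfying EG (p ∨ ¬r) ∧ AG EF ¬r: {st0, st1, st3, st4, st5}.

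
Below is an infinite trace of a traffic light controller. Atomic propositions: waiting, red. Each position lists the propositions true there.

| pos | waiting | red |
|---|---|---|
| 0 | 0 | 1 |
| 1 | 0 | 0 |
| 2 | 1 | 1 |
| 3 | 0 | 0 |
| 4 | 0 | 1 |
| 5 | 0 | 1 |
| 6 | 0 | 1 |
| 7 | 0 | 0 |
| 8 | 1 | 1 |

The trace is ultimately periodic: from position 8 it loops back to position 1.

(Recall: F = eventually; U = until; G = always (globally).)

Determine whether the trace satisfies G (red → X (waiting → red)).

Satisfied

red → X (waiting → red) holds at every position 0..8, and those are all positions ever visited, so G (red → X (waiting → red)) holds.
Positions where red holds: 0, 2, 4, 5, 6, 8.
Check X (waiting → red) at each: 0→ok, 2→ok, 4→ok, 5→ok, 6→ok, 8→ok.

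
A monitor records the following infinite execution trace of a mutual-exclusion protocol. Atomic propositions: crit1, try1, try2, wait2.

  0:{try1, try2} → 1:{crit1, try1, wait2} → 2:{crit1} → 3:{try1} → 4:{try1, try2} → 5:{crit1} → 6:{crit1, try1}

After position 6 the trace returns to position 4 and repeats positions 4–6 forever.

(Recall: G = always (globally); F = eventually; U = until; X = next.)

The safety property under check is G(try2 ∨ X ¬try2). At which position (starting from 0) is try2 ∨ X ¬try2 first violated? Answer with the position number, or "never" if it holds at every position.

Check try2 ∨ X ¬try2 at each position in order: 0 ✓, 1 ✓, 2 ✓.
At position 3 the labels are {try1} and the next position 4 has {try1, try2}, so try2 ∨ X ¬try2 is false there. This is the first violation.

3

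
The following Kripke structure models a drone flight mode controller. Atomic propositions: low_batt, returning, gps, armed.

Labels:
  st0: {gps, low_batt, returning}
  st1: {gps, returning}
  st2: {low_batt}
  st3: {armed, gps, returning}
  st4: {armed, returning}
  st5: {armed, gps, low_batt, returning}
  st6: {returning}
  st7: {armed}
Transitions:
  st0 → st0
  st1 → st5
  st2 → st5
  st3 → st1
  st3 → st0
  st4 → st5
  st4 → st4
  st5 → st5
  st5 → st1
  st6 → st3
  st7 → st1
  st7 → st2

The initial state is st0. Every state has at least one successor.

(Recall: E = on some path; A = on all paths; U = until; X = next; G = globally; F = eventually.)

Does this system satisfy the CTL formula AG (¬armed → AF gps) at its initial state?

States satisfying ¬armed → AF gps: {st0, st1, st2, st3, st4, st5, st6, st7}.
States satisfying AG (¬armed → AF gps): {st0, st1, st2, st3, st4, st5, st6, st7}.
Every state reachable from st0 satisfies ¬armed → AF gps.
st0 ∈ Sat(AG (¬armed → AF gps)).

Yes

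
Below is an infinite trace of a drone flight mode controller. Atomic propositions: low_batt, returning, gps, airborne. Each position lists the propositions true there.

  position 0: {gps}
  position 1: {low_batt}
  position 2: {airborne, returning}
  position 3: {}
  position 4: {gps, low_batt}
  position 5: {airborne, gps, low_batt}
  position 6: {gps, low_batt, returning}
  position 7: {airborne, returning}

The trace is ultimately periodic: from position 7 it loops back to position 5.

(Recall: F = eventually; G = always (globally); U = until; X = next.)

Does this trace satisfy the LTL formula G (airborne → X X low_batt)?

No

airborne → X X low_batt must hold at every position from 0 onward. It fails at position 5, so G (airborne → X X low_batt) is false.
Positions where airborne holds: 2, 5, 7.
Check X X low_batt at each: 2→ok, 5→fails, 7→ok.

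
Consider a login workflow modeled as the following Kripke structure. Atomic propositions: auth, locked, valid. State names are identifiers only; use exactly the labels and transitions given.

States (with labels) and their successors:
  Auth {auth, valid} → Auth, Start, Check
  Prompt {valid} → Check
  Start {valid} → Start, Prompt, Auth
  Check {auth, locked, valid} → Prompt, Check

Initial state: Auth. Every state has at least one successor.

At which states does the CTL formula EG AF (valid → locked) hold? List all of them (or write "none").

{Prompt, Check}

States satisfying AF (valid → locked): {Prompt, Check}.
States satisfying EG AF (valid → locked): {Prompt, Check}.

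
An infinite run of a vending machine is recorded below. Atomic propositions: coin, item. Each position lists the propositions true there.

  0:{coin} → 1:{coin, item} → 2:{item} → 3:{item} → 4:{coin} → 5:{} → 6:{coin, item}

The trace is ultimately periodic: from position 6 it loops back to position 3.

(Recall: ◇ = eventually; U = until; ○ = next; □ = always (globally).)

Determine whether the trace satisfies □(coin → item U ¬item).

Satisfied

coin → item U ¬item holds at every position 0..6, and those are all positions ever visited, so □(coin → item U ¬item) holds.
Positions where coin holds: 0, 1, 4, 6.
Check item U ¬item at each: 0→ok, 1→ok, 4→ok, 6→ok.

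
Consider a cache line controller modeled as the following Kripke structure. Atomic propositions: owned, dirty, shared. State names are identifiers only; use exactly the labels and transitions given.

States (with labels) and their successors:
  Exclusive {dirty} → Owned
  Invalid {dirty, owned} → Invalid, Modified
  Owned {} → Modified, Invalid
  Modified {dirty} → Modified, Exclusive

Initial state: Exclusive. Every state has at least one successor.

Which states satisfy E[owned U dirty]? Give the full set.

{Exclusive, Invalid, Modified}

States satisfying owned: {Invalid}.
States satisfying dirty: {Exclusive, Invalid, Modified}.
States satisfying E[owned U dirty]: {Exclusive, Invalid, Modified}.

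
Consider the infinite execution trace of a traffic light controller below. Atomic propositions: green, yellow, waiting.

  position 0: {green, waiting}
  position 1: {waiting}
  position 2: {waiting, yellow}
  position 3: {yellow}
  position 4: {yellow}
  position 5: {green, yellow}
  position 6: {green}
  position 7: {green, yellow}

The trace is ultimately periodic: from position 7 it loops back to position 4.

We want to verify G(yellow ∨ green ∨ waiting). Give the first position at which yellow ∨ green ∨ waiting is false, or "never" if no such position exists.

yellow ∨ green ∨ waiting holds at every position 0..7, and those are all the positions the trace ever visits, so the invariant G(yellow ∨ green ∨ waiting) is never violated.

never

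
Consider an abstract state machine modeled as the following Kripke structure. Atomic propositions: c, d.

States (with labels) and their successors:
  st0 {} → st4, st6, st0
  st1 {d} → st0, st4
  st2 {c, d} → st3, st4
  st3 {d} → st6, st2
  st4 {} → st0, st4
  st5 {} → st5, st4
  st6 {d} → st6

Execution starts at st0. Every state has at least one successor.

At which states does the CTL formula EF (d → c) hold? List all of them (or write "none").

States satisfying d → c: {st0, st2, st4, st5}.
States satisfying EF (d → c): {st0, st1, st2, st3, st4, st5}.

{st0, st1, st2, st3, st4, st5}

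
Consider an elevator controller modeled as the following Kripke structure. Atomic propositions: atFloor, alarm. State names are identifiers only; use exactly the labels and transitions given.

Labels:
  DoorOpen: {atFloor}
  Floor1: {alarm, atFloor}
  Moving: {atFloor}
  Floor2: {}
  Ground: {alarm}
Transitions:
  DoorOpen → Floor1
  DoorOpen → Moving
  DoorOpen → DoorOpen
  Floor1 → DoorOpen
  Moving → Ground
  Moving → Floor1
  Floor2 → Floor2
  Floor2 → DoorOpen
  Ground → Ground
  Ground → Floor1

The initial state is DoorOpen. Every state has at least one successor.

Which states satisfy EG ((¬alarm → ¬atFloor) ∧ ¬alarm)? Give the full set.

{Floor2}

States satisfying (¬alarm → ¬atFloor) ∧ ¬alarm: {Floor2}.
States satisfying EG ((¬alarm → ¬atFloor) ∧ ¬alarm): {Floor2}.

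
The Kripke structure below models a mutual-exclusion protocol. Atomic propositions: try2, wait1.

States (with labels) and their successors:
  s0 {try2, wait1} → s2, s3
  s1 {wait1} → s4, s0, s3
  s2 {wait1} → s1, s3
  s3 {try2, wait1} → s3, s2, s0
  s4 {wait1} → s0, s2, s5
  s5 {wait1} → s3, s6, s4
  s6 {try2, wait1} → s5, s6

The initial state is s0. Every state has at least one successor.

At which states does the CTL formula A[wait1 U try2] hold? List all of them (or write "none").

{s0, s3, s6}

States satisfying wait1: {s0, s1, s2, s3, s4, s5, s6}.
States satisfying try2: {s0, s3, s6}.
States satisfying A[wait1 U try2]: {s0, s3, s6}.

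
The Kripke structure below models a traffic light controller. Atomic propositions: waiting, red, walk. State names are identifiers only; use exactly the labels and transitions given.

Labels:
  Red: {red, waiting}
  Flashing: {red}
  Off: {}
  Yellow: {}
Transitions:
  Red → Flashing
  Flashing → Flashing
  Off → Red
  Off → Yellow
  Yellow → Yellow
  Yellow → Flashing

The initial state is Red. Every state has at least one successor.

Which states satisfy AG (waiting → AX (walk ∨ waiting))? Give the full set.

States satisfying waiting → AX (walk ∨ waiting): {Flashing, Off, Yellow}.
States satisfying AG (waiting → AX (walk ∨ waiting)): {Flashing, Yellow}.

{Flashing, Yellow}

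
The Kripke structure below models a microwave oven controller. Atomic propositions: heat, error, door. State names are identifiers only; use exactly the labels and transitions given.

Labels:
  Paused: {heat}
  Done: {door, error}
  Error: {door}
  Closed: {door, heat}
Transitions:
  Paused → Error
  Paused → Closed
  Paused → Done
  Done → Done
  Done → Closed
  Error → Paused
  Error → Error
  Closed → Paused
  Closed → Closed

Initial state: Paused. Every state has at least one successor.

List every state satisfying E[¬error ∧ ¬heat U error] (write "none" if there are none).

States satisfying ¬error ∧ ¬heat: {Error}.
States satisfying error: {Done}.
States satisfying E[¬error ∧ ¬heat U error]: {Done}.

{Done}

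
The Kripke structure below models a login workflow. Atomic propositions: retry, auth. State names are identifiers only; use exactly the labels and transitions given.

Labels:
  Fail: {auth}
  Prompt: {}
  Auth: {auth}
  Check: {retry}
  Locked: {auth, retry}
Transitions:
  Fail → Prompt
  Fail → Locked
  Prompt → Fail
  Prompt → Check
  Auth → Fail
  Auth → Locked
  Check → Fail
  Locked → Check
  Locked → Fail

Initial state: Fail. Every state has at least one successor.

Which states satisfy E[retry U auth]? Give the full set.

{Fail, Auth, Check, Locked}

States satisfying retry: {Check, Locked}.
States satisfying auth: {Fail, Auth, Locked}.
States satisfying E[retry U auth]: {Fail, Auth, Check, Locked}.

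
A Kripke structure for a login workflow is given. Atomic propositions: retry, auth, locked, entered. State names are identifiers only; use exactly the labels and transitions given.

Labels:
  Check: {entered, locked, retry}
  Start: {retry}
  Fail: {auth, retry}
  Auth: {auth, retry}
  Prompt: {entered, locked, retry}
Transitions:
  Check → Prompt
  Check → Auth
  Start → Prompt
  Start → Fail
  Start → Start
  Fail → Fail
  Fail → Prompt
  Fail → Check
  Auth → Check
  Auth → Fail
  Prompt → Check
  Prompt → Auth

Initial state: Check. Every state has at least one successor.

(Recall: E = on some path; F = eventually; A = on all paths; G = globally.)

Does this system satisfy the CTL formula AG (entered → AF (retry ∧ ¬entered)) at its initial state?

Violated

States satisfying entered → AF (retry ∧ ¬entered): {Start, Fail, Auth}.
States satisfying AG (entered → AF (retry ∧ ¬entered)): ∅.
Check is reachable from Check and violates entered → AF (retry ∧ ¬entered), so AG fails at Check.
Check ∉ Sat(AG (entered → AF (retry ∧ ¬entered))).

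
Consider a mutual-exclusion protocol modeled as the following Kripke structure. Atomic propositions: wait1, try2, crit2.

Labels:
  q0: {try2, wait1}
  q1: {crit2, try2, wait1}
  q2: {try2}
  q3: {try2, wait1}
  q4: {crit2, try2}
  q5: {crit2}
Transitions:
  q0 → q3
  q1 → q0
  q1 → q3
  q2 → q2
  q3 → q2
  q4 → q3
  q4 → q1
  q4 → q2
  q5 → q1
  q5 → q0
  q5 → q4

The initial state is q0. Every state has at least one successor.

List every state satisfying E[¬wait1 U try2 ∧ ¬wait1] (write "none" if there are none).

{q2, q4, q5}

States satisfying ¬wait1: {q2, q4, q5}.
States satisfying try2 ∧ ¬wait1: {q2, q4}.
States satisfying E[¬wait1 U try2 ∧ ¬wait1]: {q2, q4, q5}.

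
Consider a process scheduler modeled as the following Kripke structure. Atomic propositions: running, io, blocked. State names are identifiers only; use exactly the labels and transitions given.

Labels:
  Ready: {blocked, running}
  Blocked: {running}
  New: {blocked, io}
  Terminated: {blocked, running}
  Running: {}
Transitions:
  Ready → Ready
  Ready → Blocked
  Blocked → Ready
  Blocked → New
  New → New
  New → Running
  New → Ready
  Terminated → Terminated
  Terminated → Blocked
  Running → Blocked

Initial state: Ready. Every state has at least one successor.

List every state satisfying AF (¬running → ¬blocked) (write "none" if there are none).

States satisfying ¬running → ¬blocked: {Ready, Blocked, Terminated, Running}.
States satisfying AF (¬running → ¬blocked): {Ready, Blocked, Terminated, Running}.

{Ready, Blocked, Terminated, Running}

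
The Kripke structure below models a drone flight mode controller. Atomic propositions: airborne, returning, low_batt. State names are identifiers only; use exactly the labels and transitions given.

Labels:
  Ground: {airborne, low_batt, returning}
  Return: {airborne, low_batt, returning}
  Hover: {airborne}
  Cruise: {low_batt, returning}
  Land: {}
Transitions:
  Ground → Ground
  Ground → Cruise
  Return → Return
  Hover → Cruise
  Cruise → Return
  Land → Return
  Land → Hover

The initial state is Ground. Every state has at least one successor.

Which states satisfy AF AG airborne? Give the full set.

States satisfying AG airborne: {Return}.
States satisfying AF AG airborne: {Return, Hover, Cruise, Land}.

{Return, Hover, Cruise, Land}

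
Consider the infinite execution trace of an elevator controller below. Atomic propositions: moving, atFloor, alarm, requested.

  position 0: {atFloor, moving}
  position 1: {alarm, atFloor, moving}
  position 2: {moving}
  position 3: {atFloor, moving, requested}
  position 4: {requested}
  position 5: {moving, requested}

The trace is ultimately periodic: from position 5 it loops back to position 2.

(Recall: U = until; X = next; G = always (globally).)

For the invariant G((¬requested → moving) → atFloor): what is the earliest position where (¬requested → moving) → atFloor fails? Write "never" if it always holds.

2

Check (¬requested → moving) → atFloor at each position in order: 0 ✓, 1 ✓.
At position 2 the labels are {moving}, so (¬requested → moving) → atFloor is false there. This is the first violation.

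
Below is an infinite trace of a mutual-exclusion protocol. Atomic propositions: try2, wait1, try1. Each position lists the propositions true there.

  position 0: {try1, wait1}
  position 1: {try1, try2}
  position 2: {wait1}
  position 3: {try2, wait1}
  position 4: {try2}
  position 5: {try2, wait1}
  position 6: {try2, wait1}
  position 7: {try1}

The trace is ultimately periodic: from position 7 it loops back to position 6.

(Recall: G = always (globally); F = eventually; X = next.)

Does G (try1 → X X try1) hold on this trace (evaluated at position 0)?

Does not hold

try1 → X X try1 must hold at every position from 0 onward. It fails at position 0, so G (try1 → X X try1) is false.
Positions where try1 holds: 0, 1, 7.
Check X X try1 at each: 0→fails, 1→fails, 7→ok.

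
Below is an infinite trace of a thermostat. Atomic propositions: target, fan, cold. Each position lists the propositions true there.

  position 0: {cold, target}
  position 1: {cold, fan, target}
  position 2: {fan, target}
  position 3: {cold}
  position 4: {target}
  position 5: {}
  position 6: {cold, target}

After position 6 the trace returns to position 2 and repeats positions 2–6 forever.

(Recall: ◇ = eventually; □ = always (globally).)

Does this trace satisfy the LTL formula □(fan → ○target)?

Violated

fan → ○target must hold at every position from 0 onward. It fails at position 2, so □(fan → ○target) is false.
Positions where fan holds: 1, 2.
Check ○target at each: 1→ok, 2→fails.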